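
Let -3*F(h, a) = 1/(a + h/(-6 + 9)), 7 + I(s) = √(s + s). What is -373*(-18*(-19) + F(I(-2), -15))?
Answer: -86367031/677 - 373*I/1354 ≈ -1.2757e+5 - 0.27548*I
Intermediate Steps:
I(s) = -7 + √2*√s (I(s) = -7 + √(s + s) = -7 + √(2*s) = -7 + √2*√s)
F(h, a) = -1/(3*(a + h/3)) (F(h, a) = -1/(3*(a + h/(-6 + 9))) = -1/(3*(a + h/3)))
-373*(-18*(-19) + F(I(-2), -15)) = -373*(-18*(-19) - 1/((-7 + √2*√(-2)) + 3*(-15))) = -373*(342 - 1/((-7 + √2*(I*√2)) - 45)) = -373*(342 - 1/((-7 + 2*I) - 45)) = -373*(342 - 1/(-52 + 2*I)) = -373*(342 - (-52 - 2*I)/2708) = -127566 + 373*(-52 - 2*I)/2708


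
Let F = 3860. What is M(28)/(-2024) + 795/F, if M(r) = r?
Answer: 37525/195316 ≈ 0.19212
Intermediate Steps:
M(28)/(-2024) + 795/F = 28/(-2024) + 795/3860 = 28*(-1/2024) + 795*(1/3860) = -7/506 + 159/772 = 37525/195316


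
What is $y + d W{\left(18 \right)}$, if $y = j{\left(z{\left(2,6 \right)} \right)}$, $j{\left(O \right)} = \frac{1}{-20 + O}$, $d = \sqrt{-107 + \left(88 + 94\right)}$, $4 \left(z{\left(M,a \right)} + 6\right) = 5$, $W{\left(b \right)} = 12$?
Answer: $- \frac{4}{99} + 60 \sqrt{3} \approx 103.88$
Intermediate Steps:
$z{\left(M,a \right)} = - \frac{19}{4}$ ($z{\left(M,a \right)} = -6 + \frac{1}{4} \cdot 5 = -6 + \frac{5}{4} = - \frac{19}{4}$)
$d = 5 \sqrt{3}$ ($d = \sqrt{-107 + 182} = \sqrt{75} = 5 \sqrt{3} \approx 8.6602$)
$y = - \frac{4}{99}$ ($y = \frac{1}{-20 - \frac{19}{4}} = \frac{1}{- \frac{99}{4}} = - \frac{4}{99} \approx -0.040404$)
$y + d W{\left(18 \right)} = - \frac{4}{99} + 5 \sqrt{3} \cdot 12 = - \frac{4}{99} + 60 \sqrt{3}$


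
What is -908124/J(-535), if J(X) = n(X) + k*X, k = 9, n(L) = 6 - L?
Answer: 454062/2137 ≈ 212.48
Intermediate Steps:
J(X) = 6 + 8*X (J(X) = (6 - X) + 9*X = 6 + 8*X)
-908124/J(-535) = -908124/(6 + 8*(-535)) = -908124/(6 - 4280) = -908124/(-4274) = -908124*(-1/4274) = 454062/2137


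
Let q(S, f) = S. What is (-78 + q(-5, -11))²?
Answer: 6889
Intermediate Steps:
(-78 + q(-5, -11))² = (-78 - 5)² = (-83)² = 6889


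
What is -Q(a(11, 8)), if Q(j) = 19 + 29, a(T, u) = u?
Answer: -48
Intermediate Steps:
Q(j) = 48
-Q(a(11, 8)) = -1*48 = -48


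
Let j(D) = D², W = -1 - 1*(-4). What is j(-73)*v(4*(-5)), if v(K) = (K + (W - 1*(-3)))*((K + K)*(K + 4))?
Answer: -47747840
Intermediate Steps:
W = 3 (W = -1 + 4 = 3)
v(K) = 2*K*(4 + K)*(6 + K) (v(K) = (K + (3 - 1*(-3)))*((K + K)*(K + 4)) = (K + (3 + 3))*((2*K)*(4 + K)) = (K + 6)*(2*K*(4 + K)) = (6 + K)*(2*K*(4 + K)) = 2*K*(4 + K)*(6 + K))
j(-73)*v(4*(-5)) = (-73)²*(2*(4*(-5))*(24 + (4*(-5))² + 10*(4*(-5)))) = 5329*(2*(-20)*(24 + (-20)² + 10*(-20))) = 5329*(2*(-20)*(24 + 400 - 200)) = 5329*(2*(-20)*224) = 5329*(-8960) = -47747840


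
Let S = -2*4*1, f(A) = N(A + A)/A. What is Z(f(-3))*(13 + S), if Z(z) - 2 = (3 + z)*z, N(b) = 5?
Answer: -10/9 ≈ -1.1111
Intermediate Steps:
f(A) = 5/A
S = -8 (S = -8*1 = -8)
Z(z) = 2 + z*(3 + z) (Z(z) = 2 + (3 + z)*z = 2 + z*(3 + z))
Z(f(-3))*(13 + S) = (2 + (5/(-3))**2 + 3*(5/(-3)))*(13 - 8) = (2 + (5*(-1/3))**2 + 3*(5*(-1/3)))*5 = (2 + (-5/3)**2 + 3*(-5/3))*5 = (2 + 25/9 - 5)*5 = -2/9*5 = -10/9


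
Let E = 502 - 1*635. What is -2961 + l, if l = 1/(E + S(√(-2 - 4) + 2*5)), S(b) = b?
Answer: -14938286/5045 - I*√6/15135 ≈ -2961.0 - 0.00016184*I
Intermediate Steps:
E = -133 (E = 502 - 635 = -133)
l = 1/(-123 + I*√6) (l = 1/(-133 + (√(-2 - 4) + 2*5)) = 1/(-133 + (√(-6) + 10)) = 1/(-133 + (I*√6 + 10)) = 1/(-133 + (10 + I*√6)) = 1/(-123 + I*√6) ≈ -0.0081269 - 0.0001618*I)
-2961 + l = -2961 + (-41/5045 - I*√6/15135) = -14938286/5045 - I*√6/15135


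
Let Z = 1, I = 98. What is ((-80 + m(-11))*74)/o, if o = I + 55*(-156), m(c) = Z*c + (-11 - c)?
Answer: 3367/4241 ≈ 0.79392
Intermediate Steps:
m(c) = -11 (m(c) = 1*c + (-11 - c) = c + (-11 - c) = -11)
o = -8482 (o = 98 + 55*(-156) = 98 - 8580 = -8482)
((-80 + m(-11))*74)/o = ((-80 - 11)*74)/(-8482) = -91*74*(-1/8482) = -6734*(-1/8482) = 3367/4241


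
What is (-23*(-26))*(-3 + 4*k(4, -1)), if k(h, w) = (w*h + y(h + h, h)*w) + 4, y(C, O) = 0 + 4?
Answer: -11362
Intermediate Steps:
y(C, O) = 4
k(h, w) = 4 + 4*w + h*w (k(h, w) = (w*h + 4*w) + 4 = (h*w + 4*w) + 4 = (4*w + h*w) + 4 = 4 + 4*w + h*w)
(-23*(-26))*(-3 + 4*k(4, -1)) = (-23*(-26))*(-3 + 4*(4 + 4*(-1) + 4*(-1))) = 598*(-3 + 4*(4 - 4 - 4)) = 598*(-3 + 4*(-4)) = 598*(-3 - 16) = 598*(-19) = -11362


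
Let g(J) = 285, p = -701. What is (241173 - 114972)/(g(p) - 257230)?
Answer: -2139/4355 ≈ -0.49116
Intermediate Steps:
(241173 - 114972)/(g(p) - 257230) = (241173 - 114972)/(285 - 257230) = 126201/(-256945) = 126201*(-1/256945) = -2139/4355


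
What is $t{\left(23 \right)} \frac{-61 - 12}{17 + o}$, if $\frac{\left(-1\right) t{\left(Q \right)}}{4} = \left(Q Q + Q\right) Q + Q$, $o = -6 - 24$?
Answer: $- \frac{3713948}{13} \approx -2.8569 \cdot 10^{5}$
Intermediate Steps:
$o = -30$ ($o = -6 - 24 = -30$)
$t{\left(Q \right)} = - 4 Q - 4 Q \left(Q + Q^{2}\right)$ ($t{\left(Q \right)} = - 4 \left(\left(Q Q + Q\right) Q + Q\right) = - 4 \left(\left(Q^{2} + Q\right) Q + Q\right) = - 4 \left(\left(Q + Q^{2}\right) Q + Q\right) = - 4 \left(Q \left(Q + Q^{2}\right) + Q\right) = - 4 \left(Q + Q \left(Q + Q^{2}\right)\right) = - 4 Q - 4 Q \left(Q + Q^{2}\right)$)
$t{\left(23 \right)} \frac{-61 - 12}{17 + o} = \left(-4\right) 23 \left(1 + 23 + 23^{2}\right) \frac{-61 - 12}{17 - 30} = \left(-4\right) 23 \left(1 + 23 + 529\right) \left(- \frac{73}{-13}\right) = \left(-4\right) 23 \cdot 553 \left(\left(-73\right) \left(- \frac{1}{13}\right)\right) = \left(-50876\right) \frac{73}{13} = - \frac{3713948}{13}$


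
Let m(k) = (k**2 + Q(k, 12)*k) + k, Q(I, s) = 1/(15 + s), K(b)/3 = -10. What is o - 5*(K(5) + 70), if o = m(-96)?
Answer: 80248/9 ≈ 8916.4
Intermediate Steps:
K(b) = -30 (K(b) = 3*(-10) = -30)
m(k) = k**2 + 28*k/27 (m(k) = (k**2 + k/(15 + 12)) + k = (k**2 + k/27) + k = k**2 + 28*k/27)
o = 82048/9 (o = (1/27)*(-96)*(28 + 27*(-96)) = (1/27)*(-96)*(28 - 2592) = (1/27)*(-96)*(-2564) = 82048/9 ≈ 9116.4)
o - 5*(K(5) + 70) = 82048/9 - 5*(-30 + 70) = 82048/9 - 5*40 = 82048/9 - 1*200 = 82048/9 - 200 = 80248/9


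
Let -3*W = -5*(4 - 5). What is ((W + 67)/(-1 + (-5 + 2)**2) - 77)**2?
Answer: 170569/36 ≈ 4738.0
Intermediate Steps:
W = -5/3 (W = -(-5)*(4 - 5)/3 = -(-5)*(-1)/3 = -1/3*5 = -5/3 ≈ -1.6667)
((W + 67)/(-1 + (-5 + 2)**2) - 77)**2 = ((-5/3 + 67)/(-1 + (-5 + 2)**2) - 77)**2 = (196/(3*(-1 + (-3)**2)) - 77)**2 = (196/(3*(-1 + 9)) - 77)**2 = ((196/3)/8 - 77)**2 = ((196/3)*(1/8) - 77)**2 = (49/6 - 77)**2 = (-413/6)**2 = 170569/36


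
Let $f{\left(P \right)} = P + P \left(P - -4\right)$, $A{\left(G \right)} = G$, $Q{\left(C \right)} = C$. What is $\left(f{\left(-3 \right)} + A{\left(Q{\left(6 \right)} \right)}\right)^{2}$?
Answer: $0$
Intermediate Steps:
$f{\left(P \right)} = P + P \left(4 + P\right)$ ($f{\left(P \right)} = P + P \left(P + 4\right) = P + P \left(4 + P\right)$)
$\left(f{\left(-3 \right)} + A{\left(Q{\left(6 \right)} \right)}\right)^{2} = \left(- 3 \left(5 - 3\right) + 6\right)^{2} = \left(\left(-3\right) 2 + 6\right)^{2} = \left(-6 + 6\right)^{2} = 0^{2} = 0$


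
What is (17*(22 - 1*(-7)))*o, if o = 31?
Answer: 15283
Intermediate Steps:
(17*(22 - 1*(-7)))*o = (17*(22 - 1*(-7)))*31 = (17*(22 + 7))*31 = (17*29)*31 = 493*31 = 15283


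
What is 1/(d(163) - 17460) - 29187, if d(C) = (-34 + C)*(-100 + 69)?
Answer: -626323834/21459 ≈ -29187.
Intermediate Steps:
d(C) = 1054 - 31*C (d(C) = (-34 + C)*(-31) = 1054 - 31*C)
1/(d(163) - 17460) - 29187 = 1/((1054 - 31*163) - 17460) - 29187 = 1/((1054 - 5053) - 17460) - 29187 = 1/(-3999 - 17460) - 29187 = 1/(-21459) - 29187 = -1/21459 - 29187 = -626323834/21459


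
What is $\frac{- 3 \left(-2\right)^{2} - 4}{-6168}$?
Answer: $\frac{2}{771} \approx 0.002594$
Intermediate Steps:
$\frac{- 3 \left(-2\right)^{2} - 4}{-6168} = \left(\left(-3\right) 4 - 4\right) \left(- \frac{1}{6168}\right) = \left(-12 - 4\right) \left(- \frac{1}{6168}\right) = \left(-16\right) \left(- \frac{1}{6168}\right) = \frac{2}{771}$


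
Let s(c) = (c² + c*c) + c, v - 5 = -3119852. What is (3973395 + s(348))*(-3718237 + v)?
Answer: -28829027077884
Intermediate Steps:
v = -3119847 (v = 5 - 3119852 = -3119847)
s(c) = c + 2*c² (s(c) = (c² + c²) + c = 2*c² + c = c + 2*c²)
(3973395 + s(348))*(-3718237 + v) = (3973395 + 348*(1 + 2*348))*(-3718237 - 3119847) = (3973395 + 348*(1 + 696))*(-6838084) = (3973395 + 348*697)*(-6838084) = (3973395 + 242556)*(-6838084) = 4215951*(-6838084) = -28829027077884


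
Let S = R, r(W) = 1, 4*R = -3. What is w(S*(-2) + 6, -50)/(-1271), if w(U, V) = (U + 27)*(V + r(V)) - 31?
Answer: 3443/2542 ≈ 1.3544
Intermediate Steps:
R = -¾ (R = (¼)*(-3) = -¾ ≈ -0.75000)
S = -¾ ≈ -0.75000
w(U, V) = -31 + (1 + V)*(27 + U) (w(U, V) = (U + 27)*(V + 1) - 31 = (27 + U)*(1 + V) - 31 = (1 + V)*(27 + U) - 31 = -31 + (1 + V)*(27 + U))
w(S*(-2) + 6, -50)/(-1271) = (-4 + (-¾*(-2) + 6) + 27*(-50) + (-¾*(-2) + 6)*(-50))/(-1271) = (-4 + (3/2 + 6) - 1350 + (3/2 + 6)*(-50))*(-1/1271) = (-4 + 15/2 - 1350 + (15/2)*(-50))*(-1/1271) = (-4 + 15/2 - 1350 - 375)*(-1/1271) = -3443/2*(-1/1271) = 3443/2542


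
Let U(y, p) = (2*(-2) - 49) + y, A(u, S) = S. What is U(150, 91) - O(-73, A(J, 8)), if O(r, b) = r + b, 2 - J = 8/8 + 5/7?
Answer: 162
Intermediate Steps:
J = 2/7 (J = 2 - (8/8 + 5/7) = 2 - (8*(⅛) + 5*(⅐)) = 2 - (1 + 5/7) = 2 - 1*12/7 = 2 - 12/7 = 2/7 ≈ 0.28571)
U(y, p) = -53 + y (U(y, p) = (-4 - 49) + y = -53 + y)
O(r, b) = b + r
U(150, 91) - O(-73, A(J, 8)) = (-53 + 150) - (8 - 73) = 97 - 1*(-65) = 97 + 65 = 162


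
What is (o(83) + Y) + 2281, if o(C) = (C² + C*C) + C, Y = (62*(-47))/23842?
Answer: 192427325/11921 ≈ 16142.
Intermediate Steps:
Y = -1457/11921 (Y = -2914*1/23842 = -1457/11921 ≈ -0.12222)
o(C) = C + 2*C² (o(C) = (C² + C²) + C = 2*C² + C = C + 2*C²)
(o(83) + Y) + 2281 = (83*(1 + 2*83) - 1457/11921) + 2281 = (83*(1 + 166) - 1457/11921) + 2281 = (83*167 - 1457/11921) + 2281 = (13861 - 1457/11921) + 2281 = 165235524/11921 + 2281 = 192427325/11921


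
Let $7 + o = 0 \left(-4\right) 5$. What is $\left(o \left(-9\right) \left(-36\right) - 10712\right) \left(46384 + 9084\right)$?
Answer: $-719974640$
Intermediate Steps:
$o = -7$ ($o = -7 + 0 \left(-4\right) 5 = -7 + 0 \cdot 5 = -7 + 0 = -7$)
$\left(o \left(-9\right) \left(-36\right) - 10712\right) \left(46384 + 9084\right) = \left(\left(-7\right) \left(-9\right) \left(-36\right) - 10712\right) \left(46384 + 9084\right) = \left(63 \left(-36\right) - 10712\right) 55468 = \left(-2268 - 10712\right) 55468 = \left(-12980\right) 55468 = -719974640$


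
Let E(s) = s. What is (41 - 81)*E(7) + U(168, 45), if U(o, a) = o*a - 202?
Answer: 7078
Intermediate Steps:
U(o, a) = -202 + a*o (U(o, a) = a*o - 202 = -202 + a*o)
(41 - 81)*E(7) + U(168, 45) = (41 - 81)*7 + (-202 + 45*168) = -40*7 + (-202 + 7560) = -280 + 7358 = 7078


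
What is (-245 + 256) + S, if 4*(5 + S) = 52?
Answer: 19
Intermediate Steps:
S = 8 (S = -5 + (1/4)*52 = -5 + 13 = 8)
(-245 + 256) + S = (-245 + 256) + 8 = 11 + 8 = 19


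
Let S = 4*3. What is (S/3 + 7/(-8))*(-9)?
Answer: -225/8 ≈ -28.125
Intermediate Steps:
S = 12
(S/3 + 7/(-8))*(-9) = (12/3 + 7/(-8))*(-9) = (12*(⅓) + 7*(-⅛))*(-9) = (4 - 7/8)*(-9) = (25/8)*(-9) = -225/8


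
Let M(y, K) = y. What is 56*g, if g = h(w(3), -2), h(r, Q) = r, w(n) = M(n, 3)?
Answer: 168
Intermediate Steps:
w(n) = n
g = 3
56*g = 56*3 = 168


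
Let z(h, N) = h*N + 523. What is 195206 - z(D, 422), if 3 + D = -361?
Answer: 348291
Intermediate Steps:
D = -364 (D = -3 - 361 = -364)
z(h, N) = 523 + N*h (z(h, N) = N*h + 523 = 523 + N*h)
195206 - z(D, 422) = 195206 - (523 + 422*(-364)) = 195206 - (523 - 153608) = 195206 - 1*(-153085) = 195206 + 153085 = 348291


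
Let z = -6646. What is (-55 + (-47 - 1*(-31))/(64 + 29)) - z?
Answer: 612947/93 ≈ 6590.8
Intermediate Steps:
(-55 + (-47 - 1*(-31))/(64 + 29)) - z = (-55 + (-47 - 1*(-31))/(64 + 29)) - 1*(-6646) = (-55 + (-47 + 31)/93) + 6646 = (-55 + (1/93)*(-16)) + 6646 = (-55 - 16/93) + 6646 = -5131/93 + 6646 = 612947/93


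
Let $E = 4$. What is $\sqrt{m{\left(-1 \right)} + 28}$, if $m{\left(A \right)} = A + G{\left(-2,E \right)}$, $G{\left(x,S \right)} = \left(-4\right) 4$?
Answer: $\sqrt{11} \approx 3.3166$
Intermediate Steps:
$G{\left(x,S \right)} = -16$
$m{\left(A \right)} = -16 + A$ ($m{\left(A \right)} = A - 16 = -16 + A$)
$\sqrt{m{\left(-1 \right)} + 28} = \sqrt{\left(-16 - 1\right) + 28} = \sqrt{-17 + 28} = \sqrt{11}$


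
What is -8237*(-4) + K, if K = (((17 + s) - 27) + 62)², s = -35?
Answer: 33237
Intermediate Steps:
K = 289 (K = (((17 - 35) - 27) + 62)² = ((-18 - 27) + 62)² = (-45 + 62)² = 17² = 289)
-8237*(-4) + K = -8237*(-4) + 289 = 32948 + 289 = 33237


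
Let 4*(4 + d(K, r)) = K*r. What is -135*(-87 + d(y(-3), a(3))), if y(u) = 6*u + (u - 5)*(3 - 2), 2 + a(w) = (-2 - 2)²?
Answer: 24570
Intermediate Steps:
a(w) = 14 (a(w) = -2 + (-2 - 2)² = -2 + (-4)² = -2 + 16 = 14)
y(u) = -5 + 7*u (y(u) = 6*u + (-5 + u)*1 = 6*u + (-5 + u) = -5 + 7*u)
d(K, r) = -4 + K*r/4 (d(K, r) = -4 + (K*r)/4 = -4 + K*r/4)
-135*(-87 + d(y(-3), a(3))) = -135*(-87 + (-4 + (¼)*(-5 + 7*(-3))*14)) = -135*(-87 + (-4 + (¼)*(-5 - 21)*14)) = -135*(-87 + (-4 + (¼)*(-26)*14)) = -135*(-87 + (-4 - 91)) = -135*(-87 - 95) = -135*(-182) = 24570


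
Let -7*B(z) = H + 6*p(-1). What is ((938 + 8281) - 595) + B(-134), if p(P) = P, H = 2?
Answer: 60372/7 ≈ 8624.6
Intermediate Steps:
B(z) = 4/7 (B(z) = -(2 + 6*(-1))/7 = -(2 - 6)/7 = -1/7*(-4) = 4/7)
((938 + 8281) - 595) + B(-134) = ((938 + 8281) - 595) + 4/7 = (9219 - 595) + 4/7 = 8624 + 4/7 = 60372/7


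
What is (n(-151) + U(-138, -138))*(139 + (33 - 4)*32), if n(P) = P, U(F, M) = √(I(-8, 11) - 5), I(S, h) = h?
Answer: -161117 + 1067*√6 ≈ -1.5850e+5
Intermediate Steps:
U(F, M) = √6 (U(F, M) = √(11 - 5) = √6)
(n(-151) + U(-138, -138))*(139 + (33 - 4)*32) = (-151 + √6)*(139 + (33 - 4)*32) = (-151 + √6)*(139 + 29*32) = (-151 + √6)*(139 + 928) = (-151 + √6)*1067 = -161117 + 1067*√6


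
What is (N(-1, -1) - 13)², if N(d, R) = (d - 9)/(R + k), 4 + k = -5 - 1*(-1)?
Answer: 11449/81 ≈ 141.35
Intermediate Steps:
k = -8 (k = -4 + (-5 - 1*(-1)) = -4 + (-5 + 1) = -4 - 4 = -8)
N(d, R) = (-9 + d)/(-8 + R) (N(d, R) = (d - 9)/(R - 8) = (-9 + d)/(-8 + R))
(N(-1, -1) - 13)² = ((-9 - 1)/(-8 - 1) - 13)² = (-10/(-9) - 13)² = (-⅑*(-10) - 13)² = (10/9 - 13)² = (-107/9)² = 11449/81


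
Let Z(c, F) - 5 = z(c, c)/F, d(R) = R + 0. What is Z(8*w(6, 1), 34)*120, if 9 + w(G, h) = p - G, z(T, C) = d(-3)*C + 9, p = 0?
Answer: 32340/17 ≈ 1902.4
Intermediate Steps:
d(R) = R
z(T, C) = 9 - 3*C (z(T, C) = -3*C + 9 = 9 - 3*C)
w(G, h) = -9 - G (w(G, h) = -9 + (0 - G) = -9 - G)
Z(c, F) = 5 + (9 - 3*c)/F
Z(8*w(6, 1), 34)*120 = ((9 - 24*(-9 - 1*6) + 5*34)/34)*120 = ((9 - 24*(-9 - 6) + 170)/34)*120 = ((9 - 24*(-15) + 170)/34)*120 = ((9 - 3*(-120) + 170)/34)*120 = ((9 + 360 + 170)/34)*120 = ((1/34)*539)*120 = (539/34)*120 = 32340/17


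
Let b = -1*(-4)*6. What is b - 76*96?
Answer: -7272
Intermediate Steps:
b = 24 (b = 4*6 = 24)
b - 76*96 = 24 - 76*96 = 24 - 7296 = -7272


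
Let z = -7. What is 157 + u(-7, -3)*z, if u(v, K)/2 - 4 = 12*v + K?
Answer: 1319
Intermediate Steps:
u(v, K) = 8 + 2*K + 24*v (u(v, K) = 8 + 2*(12*v + K) = 8 + 2*(K + 12*v) = 8 + (2*K + 24*v) = 8 + 2*K + 24*v)
157 + u(-7, -3)*z = 157 + (8 + 2*(-3) + 24*(-7))*(-7) = 157 + (8 - 6 - 168)*(-7) = 157 - 166*(-7) = 157 + 1162 = 1319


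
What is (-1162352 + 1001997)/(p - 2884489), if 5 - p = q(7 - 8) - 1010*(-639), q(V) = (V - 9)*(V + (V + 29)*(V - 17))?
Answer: 160355/3534924 ≈ 0.045363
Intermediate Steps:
q(V) = (-9 + V)*(V + (-17 + V)*(29 + V)) (q(V) = (-9 + V)*(V + (29 + V)*(-17 + V)) = (-9 + V)*(V + (-17 + V)*(29 + V)))
p = -650435 (p = 5 - ((4437 + (7 - 8)³ - 610*(7 - 8) + 4*(7 - 8)²) - 1010*(-639)) = 5 - ((4437 + (-1)³ - 610*(-1) + 4*(-1)²) + 645390) = 5 - ((4437 - 1 + 610 + 4*1) + 645390) = 5 - ((4437 - 1 + 610 + 4) + 645390) = 5 - (5050 + 645390) = 5 - 1*650440 = 5 - 650440 = -650435)
(-1162352 + 1001997)/(p - 2884489) = (-1162352 + 1001997)/(-650435 - 2884489) = -160355/(-3534924) = -160355*(-1/3534924) = 160355/3534924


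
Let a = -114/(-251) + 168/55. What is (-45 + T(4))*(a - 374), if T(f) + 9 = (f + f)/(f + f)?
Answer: 271075496/13805 ≈ 19636.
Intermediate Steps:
T(f) = -8 (T(f) = -9 + (f + f)/(f + f) = -9 + (2*f)/((2*f)) = -9 + (2*f)*(1/(2*f)) = -9 + 1 = -8)
a = 48438/13805 (a = -114*(-1/251) + 168*(1/55) = 114/251 + 168/55 = 48438/13805 ≈ 3.5087)
(-45 + T(4))*(a - 374) = (-45 - 8)*(48438/13805 - 374) = -53*(-5114632/13805) = 271075496/13805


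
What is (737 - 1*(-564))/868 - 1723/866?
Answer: -184449/375844 ≈ -0.49076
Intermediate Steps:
(737 - 1*(-564))/868 - 1723/866 = (737 + 564)*(1/868) - 1723*1/866 = 1301*(1/868) - 1723/866 = 1301/868 - 1723/866 = -184449/375844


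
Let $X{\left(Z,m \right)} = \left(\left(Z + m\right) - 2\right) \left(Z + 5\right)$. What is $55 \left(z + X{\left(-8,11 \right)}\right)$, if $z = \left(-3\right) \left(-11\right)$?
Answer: $1650$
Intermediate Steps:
$X{\left(Z,m \right)} = \left(5 + Z\right) \left(-2 + Z + m\right)$ ($X{\left(Z,m \right)} = \left(-2 + Z + m\right) \left(5 + Z\right) = \left(5 + Z\right) \left(-2 + Z + m\right)$)
$z = 33$
$55 \left(z + X{\left(-8,11 \right)}\right) = 55 \left(33 + \left(-10 + \left(-8\right)^{2} + 3 \left(-8\right) + 5 \cdot 11 - 88\right)\right) = 55 \left(33 - 3\right) = 55 \cdot 30 = 1650$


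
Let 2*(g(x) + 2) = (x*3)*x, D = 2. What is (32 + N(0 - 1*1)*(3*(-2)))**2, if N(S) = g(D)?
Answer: 64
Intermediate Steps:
g(x) = -2 + 3*x**2/2 (g(x) = -2 + ((x*3)*x)/2 = -2 + ((3*x)*x)/2 = -2 + (3*x**2)/2 = -2 + 3*x**2/2)
N(S) = 4 (N(S) = -2 + (3/2)*2**2 = -2 + (3/2)*4 = -2 + 6 = 4)
(32 + N(0 - 1*1)*(3*(-2)))**2 = (32 + 4*(3*(-2)))**2 = (32 + 4*(-6))**2 = (32 - 24)**2 = 8**2 = 64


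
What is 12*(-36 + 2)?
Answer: -408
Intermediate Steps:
12*(-36 + 2) = 12*(-34) = -408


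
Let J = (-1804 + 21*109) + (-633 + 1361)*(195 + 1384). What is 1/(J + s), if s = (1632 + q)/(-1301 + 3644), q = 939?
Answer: 781/898148514 ≈ 8.6957e-7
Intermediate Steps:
s = 857/781 (s = (1632 + 939)/(-1301 + 3644) = 2571/2343 = 2571*(1/2343) = 857/781 ≈ 1.0973)
J = 1149997 (J = (-1804 + 2289) + 728*1579 = 485 + 1149512 = 1149997)
1/(J + s) = 1/(1149997 + 857/781) = 1/(898148514/781) = 781/898148514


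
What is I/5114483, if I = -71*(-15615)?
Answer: 1108665/5114483 ≈ 0.21677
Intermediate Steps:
I = 1108665
I/5114483 = 1108665/5114483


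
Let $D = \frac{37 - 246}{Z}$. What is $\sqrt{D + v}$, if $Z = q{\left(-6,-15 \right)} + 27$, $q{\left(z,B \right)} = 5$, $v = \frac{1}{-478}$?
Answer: $\frac{i \sqrt{23884226}}{1912} \approx 2.556 i$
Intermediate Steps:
$v = - \frac{1}{478} \approx -0.002092$
$Z = 32$ ($Z = 5 + 27 = 32$)
$D = - \frac{209}{32}$ ($D = \frac{37 - 246}{32} = \left(37 - 246\right) \frac{1}{32} = \left(-209\right) \frac{1}{32} = - \frac{209}{32} \approx -6.5313$)
$\sqrt{D + v} = \sqrt{- \frac{209}{32} - \frac{1}{478}} = \sqrt{- \frac{49967}{7648}} = \frac{i \sqrt{23884226}}{1912}$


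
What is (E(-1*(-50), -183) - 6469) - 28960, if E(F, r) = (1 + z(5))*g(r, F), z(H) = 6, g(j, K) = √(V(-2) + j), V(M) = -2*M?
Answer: -35429 + 7*I*√179 ≈ -35429.0 + 93.654*I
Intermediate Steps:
g(j, K) = √(4 + j) (g(j, K) = √(-2*(-2) + j) = √(4 + j))
E(F, r) = 7*√(4 + r) (E(F, r) = (1 + 6)*√(4 + r) = 7*√(4 + r))
(E(-1*(-50), -183) - 6469) - 28960 = (7*√(4 - 183) - 6469) - 28960 = (7*√(-179) - 6469) - 28960 = (7*(I*√179) - 6469) - 28960 = (7*I*√179 - 6469) - 28960 = (-6469 + 7*I*√179) - 28960 = -35429 + 7*I*√179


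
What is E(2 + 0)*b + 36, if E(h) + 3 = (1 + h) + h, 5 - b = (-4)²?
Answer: 14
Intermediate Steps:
b = -11 (b = 5 - 1*(-4)² = 5 - 1*16 = 5 - 16 = -11)
E(h) = -2 + 2*h (E(h) = -3 + ((1 + h) + h) = -3 + (1 + 2*h) = -2 + 2*h)
E(2 + 0)*b + 36 = (-2 + 2*(2 + 0))*(-11) + 36 = (-2 + 2*2)*(-11) + 36 = (-2 + 4)*(-11) + 36 = 2*(-11) + 36 = -22 + 36 = 14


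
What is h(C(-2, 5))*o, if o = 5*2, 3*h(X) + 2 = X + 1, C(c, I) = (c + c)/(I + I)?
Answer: -14/3 ≈ -4.6667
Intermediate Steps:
C(c, I) = c/I (C(c, I) = (2*c)/((2*I)) = (2*c)*(1/(2*I)) = c/I)
h(X) = -⅓ + X/3 (h(X) = -⅔ + (X + 1)/3 = -⅔ + (1 + X)/3 = -⅔ + (⅓ + X/3) = -⅓ + X/3)
o = 10
h(C(-2, 5))*o = (-⅓ + (-2/5)/3)*10 = (-⅓ + (-2*⅕)/3)*10 = (-⅓ + (⅓)*(-⅖))*10 = (-⅓ - 2/15)*10 = -7/15*10 = -14/3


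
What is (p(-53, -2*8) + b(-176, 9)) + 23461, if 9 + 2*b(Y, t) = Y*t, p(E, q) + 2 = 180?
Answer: 45685/2 ≈ 22843.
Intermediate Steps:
p(E, q) = 178 (p(E, q) = -2 + 180 = 178)
b(Y, t) = -9/2 + Y*t/2 (b(Y, t) = -9/2 + (Y*t)/2 = -9/2 + Y*t/2)
(p(-53, -2*8) + b(-176, 9)) + 23461 = (178 + (-9/2 + (½)*(-176)*9)) + 23461 = (178 + (-9/2 - 792)) + 23461 = (178 - 1593/2) + 23461 = -1237/2 + 23461 = 45685/2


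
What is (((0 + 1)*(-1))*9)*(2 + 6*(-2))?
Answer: 90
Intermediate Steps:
(((0 + 1)*(-1))*9)*(2 + 6*(-2)) = ((1*(-1))*9)*(2 - 12) = -1*9*(-10) = -9*(-10) = 90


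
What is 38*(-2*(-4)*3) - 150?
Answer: 762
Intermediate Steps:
38*(-2*(-4)*3) - 150 = 38*(8*3) - 150 = 38*24 - 150 = 912 - 150 = 762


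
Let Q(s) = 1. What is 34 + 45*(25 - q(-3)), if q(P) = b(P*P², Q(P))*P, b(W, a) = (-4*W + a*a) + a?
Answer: 16009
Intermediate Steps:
b(W, a) = a + a² - 4*W (b(W, a) = (-4*W + a²) + a = (a² - 4*W) + a = a + a² - 4*W)
q(P) = P*(2 - 4*P³) (q(P) = (1 + 1² - 4*P*P²)*P = (1 + 1 - 4*P³)*P = (2 - 4*P³)*P = P*(2 - 4*P³))
34 + 45*(25 - q(-3)) = 34 + 45*(25 - (-4*(-3)⁴ + 2*(-3))) = 34 + 45*(25 - (-4*81 - 6)) = 34 + 45*(25 - (-324 - 6)) = 34 + 45*(25 - 1*(-330)) = 34 + 45*(25 + 330) = 34 + 45*355 = 34 + 15975 = 16009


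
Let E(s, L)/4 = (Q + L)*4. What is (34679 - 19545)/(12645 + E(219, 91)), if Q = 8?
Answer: 15134/14229 ≈ 1.0636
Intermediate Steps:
E(s, L) = 128 + 16*L (E(s, L) = 4*((8 + L)*4) = 4*(32 + 4*L) = 128 + 16*L)
(34679 - 19545)/(12645 + E(219, 91)) = (34679 - 19545)/(12645 + (128 + 16*91)) = 15134/(12645 + (128 + 1456)) = 15134/(12645 + 1584) = 15134/14229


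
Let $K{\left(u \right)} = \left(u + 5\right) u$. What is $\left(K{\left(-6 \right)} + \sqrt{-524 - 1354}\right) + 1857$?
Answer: $1863 + i \sqrt{1878} \approx 1863.0 + 43.336 i$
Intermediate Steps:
$K{\left(u \right)} = u \left(5 + u\right)$ ($K{\left(u \right)} = \left(5 + u\right) u = u \left(5 + u\right)$)
$\left(K{\left(-6 \right)} + \sqrt{-524 - 1354}\right) + 1857 = \left(- 6 \left(5 - 6\right) + \sqrt{-524 - 1354}\right) + 1857 = \left(\left(-6\right) \left(-1\right) + \sqrt{-1878}\right) + 1857 = \left(6 + i \sqrt{1878}\right) + 1857 = 1863 + i \sqrt{1878}$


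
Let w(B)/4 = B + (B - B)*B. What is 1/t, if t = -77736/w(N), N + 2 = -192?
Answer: 97/9717 ≈ 0.0099825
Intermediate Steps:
N = -194 (N = -2 - 192 = -194)
w(B) = 4*B (w(B) = 4*(B + (B - B)*B) = 4*(B + 0*B) = 4*(B + 0) = 4*B)
t = 9717/97 (t = -77736/(4*(-194)) = -77736/(-776) = -77736*(-1/776) = 9717/97 ≈ 100.18)
1/t = 1/(9717/97) = 97/9717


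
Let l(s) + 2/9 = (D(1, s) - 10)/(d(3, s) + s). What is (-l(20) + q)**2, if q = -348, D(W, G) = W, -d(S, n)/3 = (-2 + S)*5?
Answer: 242393761/2025 ≈ 1.1970e+5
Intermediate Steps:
d(S, n) = 30 - 15*S (d(S, n) = -3*(-2 + S)*5 = -3*(-10 + 5*S) = 30 - 15*S)
l(s) = -2/9 - 9/(-15 + s) (l(s) = -2/9 + (1 - 10)/((30 - 15*3) + s) = -2/9 - 9/((30 - 45) + s) = -2/9 - 9/(-15 + s))
(-l(20) + q)**2 = (-(-51 - 2*20)/(9*(-15 + 20)) - 348)**2 = (-(-51 - 40)/(9*5) - 348)**2 = (-(-91)/(9*5) - 348)**2 = (-1*(-91/45) - 348)**2 = (91/45 - 348)**2 = (-15569/45)**2 = 242393761/2025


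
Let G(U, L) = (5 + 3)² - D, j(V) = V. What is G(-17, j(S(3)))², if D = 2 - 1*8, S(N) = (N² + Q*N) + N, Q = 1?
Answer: 4900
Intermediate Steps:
S(N) = N² + 2*N (S(N) = (N² + 1*N) + N = (N² + N) + N = (N + N²) + N = N² + 2*N)
D = -6 (D = 2 - 8 = -6)
G(U, L) = 70 (G(U, L) = (5 + 3)² - 1*(-6) = 8² + 6 = 64 + 6 = 70)
G(-17, j(S(3)))² = 70² = 4900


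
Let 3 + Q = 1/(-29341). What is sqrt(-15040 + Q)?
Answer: 2*I*sqrt(3237608174606)/29341 ≈ 122.65*I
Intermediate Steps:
Q = -88024/29341 (Q = -3 + 1/(-29341) = -3 - 1/29341 = -88024/29341 ≈ -3.0000)
sqrt(-15040 + Q) = sqrt(-15040 - 88024/29341) = sqrt(-441376664/29341) = 2*I*sqrt(3237608174606)/29341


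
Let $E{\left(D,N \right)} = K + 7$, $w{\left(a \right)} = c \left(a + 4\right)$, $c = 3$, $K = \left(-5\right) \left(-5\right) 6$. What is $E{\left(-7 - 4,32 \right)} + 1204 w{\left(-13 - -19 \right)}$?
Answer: $36277$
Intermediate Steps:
$K = 150$ ($K = 25 \cdot 6 = 150$)
$w{\left(a \right)} = 12 + 3 a$ ($w{\left(a \right)} = 3 \left(a + 4\right) = 3 \left(4 + a\right) = 12 + 3 a$)
$E{\left(D,N \right)} = 157$ ($E{\left(D,N \right)} = 150 + 7 = 157$)
$E{\left(-7 - 4,32 \right)} + 1204 w{\left(-13 - -19 \right)} = 157 + 1204 \left(12 + 3 \left(-13 - -19\right)\right) = 157 + 1204 \left(12 + 3 \left(-13 + 19\right)\right) = 157 + 1204 \left(12 + 3 \cdot 6\right) = 157 + 1204 \left(12 + 18\right) = 157 + 1204 \cdot 30 = 157 + 36120 = 36277$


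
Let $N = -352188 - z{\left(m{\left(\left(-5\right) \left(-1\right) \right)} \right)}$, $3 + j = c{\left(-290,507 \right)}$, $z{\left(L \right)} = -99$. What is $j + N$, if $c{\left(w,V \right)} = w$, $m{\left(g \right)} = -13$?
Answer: $-352382$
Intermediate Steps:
$j = -293$ ($j = -3 - 290 = -293$)
$N = -352089$ ($N = -352188 - -99 = -352188 + 99 = -352089$)
$j + N = -293 - 352089 = -352382$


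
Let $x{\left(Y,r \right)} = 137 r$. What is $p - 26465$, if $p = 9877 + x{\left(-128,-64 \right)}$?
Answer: $-25356$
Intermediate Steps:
$p = 1109$ ($p = 9877 + 137 \left(-64\right) = 9877 - 8768 = 1109$)
$p - 26465 = 1109 - 26465 = -25356$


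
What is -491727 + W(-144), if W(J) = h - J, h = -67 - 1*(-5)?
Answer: -491645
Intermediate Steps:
h = -62 (h = -67 + 5 = -62)
W(J) = -62 - J
-491727 + W(-144) = -491727 + (-62 - 1*(-144)) = -491727 + (-62 + 144) = -491727 + 82 = -491645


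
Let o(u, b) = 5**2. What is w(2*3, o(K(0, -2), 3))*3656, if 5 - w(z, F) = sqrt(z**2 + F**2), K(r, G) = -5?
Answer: 18280 - 3656*sqrt(661) ≈ -75716.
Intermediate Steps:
o(u, b) = 25
w(z, F) = 5 - sqrt(F**2 + z**2) (w(z, F) = 5 - sqrt(z**2 + F**2) = 5 - sqrt(F**2 + z**2))
w(2*3, o(K(0, -2), 3))*3656 = (5 - sqrt(25**2 + (2*3)**2))*3656 = (5 - sqrt(625 + 6**2))*3656 = (5 - sqrt(625 + 36))*3656 = (5 - sqrt(661))*3656 = 18280 - 3656*sqrt(661)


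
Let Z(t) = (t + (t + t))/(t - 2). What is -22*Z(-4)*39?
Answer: -1716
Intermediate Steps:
Z(t) = 3*t/(-2 + t) (Z(t) = (t + 2*t)/(-2 + t) = (3*t)/(-2 + t) = 3*t/(-2 + t))
-22*Z(-4)*39 = -66*(-4)/(-2 - 4)*39 = -66*(-4)/(-6)*39 = -66*(-4)*(-1)/6*39 = -22*2*39 = -44*39 = -1716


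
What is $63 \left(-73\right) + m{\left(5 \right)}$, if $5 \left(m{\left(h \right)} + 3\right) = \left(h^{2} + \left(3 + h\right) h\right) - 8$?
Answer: $- \frac{22953}{5} \approx -4590.6$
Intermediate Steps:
$m{\left(h \right)} = - \frac{23}{5} + \frac{h^{2}}{5} + \frac{h \left(3 + h\right)}{5}$ ($m{\left(h \right)} = -3 + \frac{\left(h^{2} + \left(3 + h\right) h\right) - 8}{5} = -3 + \frac{\left(h^{2} + h \left(3 + h\right)\right) - 8}{5} = -3 + \frac{-8 + h^{2} + h \left(3 + h\right)}{5} = -3 + \left(- \frac{8}{5} + \frac{h^{2}}{5} + \frac{h \left(3 + h\right)}{5}\right) = - \frac{23}{5} + \frac{h^{2}}{5} + \frac{h \left(3 + h\right)}{5}$)
$63 \left(-73\right) + m{\left(5 \right)} = 63 \left(-73\right) + \left(- \frac{23}{5} + \frac{2 \cdot 5^{2}}{5} + \frac{3}{5} \cdot 5\right) = -4599 + \left(- \frac{23}{5} + \frac{2}{5} \cdot 25 + 3\right) = -4599 + \left(- \frac{23}{5} + 10 + 3\right) = -4599 + \frac{42}{5} = - \frac{22953}{5}$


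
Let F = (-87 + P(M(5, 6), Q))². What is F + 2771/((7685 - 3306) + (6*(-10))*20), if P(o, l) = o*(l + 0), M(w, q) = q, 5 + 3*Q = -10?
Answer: 2560006/187 ≈ 13690.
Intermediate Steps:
Q = -5 (Q = -5/3 + (⅓)*(-10) = -5/3 - 10/3 = -5)
P(o, l) = l*o (P(o, l) = o*l = l*o)
F = 13689 (F = (-87 - 5*6)² = (-87 - 30)² = (-117)² = 13689)
F + 2771/((7685 - 3306) + (6*(-10))*20) = 13689 + 2771/((7685 - 3306) + (6*(-10))*20) = 13689 + 2771/(4379 - 60*20) = 13689 + 2771/(4379 - 1200) = 13689 + 2771/3179 = 13689 + 2771*(1/3179) = 13689 + 163/187 = 2560006/187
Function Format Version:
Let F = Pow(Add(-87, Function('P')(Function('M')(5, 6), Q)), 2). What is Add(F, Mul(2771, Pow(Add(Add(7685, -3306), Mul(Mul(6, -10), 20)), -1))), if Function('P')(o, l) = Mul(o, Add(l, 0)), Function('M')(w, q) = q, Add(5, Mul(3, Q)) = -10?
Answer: Rational(2560006, 187) ≈ 13690.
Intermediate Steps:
Q = -5 (Q = Add(Rational(-5, 3), Mul(Rational(1, 3), -10)) = Add(Rational(-5, 3), Rational(-10, 3)) = -5)
Function('P')(o, l) = Mul(l, o) (Function('P')(o, l) = Mul(o, l) = Mul(l, o))
F = 13689 (F = Pow(Add(-87, Mul(-5, 6)), 2) = Pow(Add(-87, -30), 2) = Pow(-117, 2) = 13689)
Add(F, Mul(2771, Pow(Add(Add(7685, -3306), Mul(Mul(6, -10), 20)), -1))) = Add(13689, Mul(2771, Pow(Add(Add(7685, -3306), Mul(Mul(6, -10), 20)), -1))) = Add(13689, Mul(2771, Pow(Add(4379, Mul(-60, 20)), -1))) = Add(13689, Mul(2771, Pow(Add(4379, -1200), -1))) = Add(13689, Mul(2771, Pow(3179, -1))) = Add(13689, Mul(2771, Rational(1, 3179))) = Add(13689, Rational(163, 187)) = Rational(2560006, 187)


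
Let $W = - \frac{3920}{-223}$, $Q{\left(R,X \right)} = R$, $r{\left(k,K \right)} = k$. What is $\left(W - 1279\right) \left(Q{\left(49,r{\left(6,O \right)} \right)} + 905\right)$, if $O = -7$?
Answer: $- \frac{268357338}{223} \approx -1.2034 \cdot 10^{6}$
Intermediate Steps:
$W = \frac{3920}{223}$ ($W = \left(-3920\right) \left(- \frac{1}{223}\right) = \frac{3920}{223} \approx 17.578$)
$\left(W - 1279\right) \left(Q{\left(49,r{\left(6,O \right)} \right)} + 905\right) = \left(\frac{3920}{223} - 1279\right) \left(49 + 905\right) = \left(- \frac{281297}{223}\right) 954 = - \frac{268357338}{223}$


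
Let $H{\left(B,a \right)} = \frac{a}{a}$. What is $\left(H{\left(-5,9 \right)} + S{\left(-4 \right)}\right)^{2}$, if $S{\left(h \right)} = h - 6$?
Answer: $81$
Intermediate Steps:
$S{\left(h \right)} = -6 + h$ ($S{\left(h \right)} = h - 6 = -6 + h$)
$H{\left(B,a \right)} = 1$
$\left(H{\left(-5,9 \right)} + S{\left(-4 \right)}\right)^{2} = \left(1 - 10\right)^{2} = \left(-9\right)^{2} = 81$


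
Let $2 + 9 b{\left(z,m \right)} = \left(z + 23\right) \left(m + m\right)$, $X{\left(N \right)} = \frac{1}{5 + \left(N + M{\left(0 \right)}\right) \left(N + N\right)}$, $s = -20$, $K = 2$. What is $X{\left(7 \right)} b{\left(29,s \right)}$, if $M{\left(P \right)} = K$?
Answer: $- \frac{694}{393} \approx -1.7659$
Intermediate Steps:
$M{\left(P \right)} = 2$
$X{\left(N \right)} = \frac{1}{5 + 2 N \left(2 + N\right)}$ ($X{\left(N \right)} = \frac{1}{5 + \left(N + 2\right) \left(N + N\right)} = \frac{1}{5 + \left(2 + N\right) 2 N} = \frac{1}{5 + 2 N \left(2 + N\right)}$)
$b{\left(z,m \right)} = - \frac{2}{9} + \frac{2 m \left(23 + z\right)}{9}$ ($b{\left(z,m \right)} = - \frac{2}{9} + \frac{\left(z + 23\right) \left(m + m\right)}{9} = - \frac{2}{9} + \frac{\left(23 + z\right) 2 m}{9} = - \frac{2}{9} + \frac{2 m \left(23 + z\right)}{9}$)
$X{\left(7 \right)} b{\left(29,s \right)} = \frac{- \frac{2}{9} + \frac{46}{9} \left(-20\right) + \frac{2}{9} \left(-20\right) 29}{5 + 2 \cdot 7^{2} + 4 \cdot 7} = \frac{- \frac{2}{9} - \frac{920}{9} - \frac{1160}{9}}{5 + 2 \cdot 49 + 28} = \frac{1}{5 + 98 + 28} \left(- \frac{694}{3}\right) = \frac{1}{131} \left(- \frac{694}{3}\right) = - \frac{694}{393}$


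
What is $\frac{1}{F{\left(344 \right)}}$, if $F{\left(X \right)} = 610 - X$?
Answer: $\frac{1}{266} \approx 0.0037594$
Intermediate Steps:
$\frac{1}{F{\left(344 \right)}} = \frac{1}{610 - 344} = \frac{1}{266}$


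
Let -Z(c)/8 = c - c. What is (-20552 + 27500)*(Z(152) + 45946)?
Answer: 319232808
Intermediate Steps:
Z(c) = 0 (Z(c) = -8*(c - c) = -8*0 = 0)
(-20552 + 27500)*(Z(152) + 45946) = (-20552 + 27500)*(0 + 45946) = 6948*45946 = 319232808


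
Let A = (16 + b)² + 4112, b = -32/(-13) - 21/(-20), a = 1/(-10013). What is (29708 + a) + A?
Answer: 23149728797677/676878800 ≈ 34201.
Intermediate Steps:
a = -1/10013 ≈ -9.9870e-5
b = 913/260 (b = -32*(-1/13) - 21*(-1/20) = 32/13 + 21/20 = 913/260 ≈ 3.5115)
A = 303706529/67600 (A = (16 + 913/260)² + 4112 = (5073/260)² + 4112 = 25735329/67600 + 4112 = 303706529/67600 ≈ 4492.7)
(29708 + a) + A = (29708 - 1/10013) + 303706529/67600 = 297466203/10013 + 303706529/67600 = 23149728797677/676878800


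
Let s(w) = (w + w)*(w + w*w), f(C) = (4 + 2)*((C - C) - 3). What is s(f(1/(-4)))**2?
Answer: 121352256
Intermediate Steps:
f(C) = -18 (f(C) = 6*(0 - 3) = 6*(-3) = -18)
s(w) = 2*w*(w + w**2) (s(w) = (2*w)*(w + w**2) = 2*w*(w + w**2))
s(f(1/(-4)))**2 = (2*(-18)**2*(1 - 18))**2 = (2*324*(-17))**2 = (-11016)**2 = 121352256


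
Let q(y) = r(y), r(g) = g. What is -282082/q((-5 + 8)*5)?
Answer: -282082/15 ≈ -18805.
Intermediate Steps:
q(y) = y
-282082/q((-5 + 8)*5) = -282082*1/(5*(-5 + 8)) = -282082/(3*5) = -282082/15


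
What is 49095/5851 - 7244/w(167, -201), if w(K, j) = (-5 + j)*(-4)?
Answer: -482591/1205306 ≈ -0.40039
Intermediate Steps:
w(K, j) = 20 - 4*j
49095/5851 - 7244/w(167, -201) = 49095/5851 - 7244/(20 - 4*(-201)) = 49095*(1/5851) - 7244/(20 + 804) = 49095/5851 - 7244/824 = 49095/5851 - 7244*1/824 = 49095/5851 - 1811/206 = -482591/1205306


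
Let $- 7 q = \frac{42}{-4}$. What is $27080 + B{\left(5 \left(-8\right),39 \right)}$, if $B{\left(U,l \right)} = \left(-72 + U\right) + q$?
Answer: $\frac{53939}{2} \approx 26970.0$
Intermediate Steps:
$q = \frac{3}{2}$ ($q = - \frac{42 \frac{1}{-4}}{7} = - \frac{42 \left(- \frac{1}{4}\right)}{7} = \left(- \frac{1}{7}\right) \left(- \frac{21}{2}\right) = \frac{3}{2} \approx 1.5$)
$B{\left(U,l \right)} = - \frac{141}{2} + U$ ($B{\left(U,l \right)} = \left(-72 + U\right) + \frac{3}{2} = - \frac{141}{2} + U$)
$27080 + B{\left(5 \left(-8\right),39 \right)} = 27080 + \left(- \frac{141}{2} + 5 \left(-8\right)\right) = 27080 - \frac{221}{2} = \frac{53939}{2}$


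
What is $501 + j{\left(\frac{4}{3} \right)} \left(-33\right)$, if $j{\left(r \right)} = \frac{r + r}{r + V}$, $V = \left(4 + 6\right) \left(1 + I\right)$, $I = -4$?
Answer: $\frac{21675}{43} \approx 504.07$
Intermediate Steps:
$V = -30$ ($V = \left(4 + 6\right) \left(1 - 4\right) = 10 \left(-3\right) = -30$)
$j{\left(r \right)} = \frac{2 r}{-30 + r}$ ($j{\left(r \right)} = \frac{r + r}{r - 30} = \frac{2 r}{-30 + r}$)
$501 + j{\left(\frac{4}{3} \right)} \left(-33\right) = 501 + \frac{2 \cdot \frac{4}{3}}{-30 + \frac{4}{3}} \left(-33\right) = 501 + \frac{2 \cdot 4 \cdot \frac{1}{3}}{-30 + 4 \cdot \frac{1}{3}} \left(-33\right) = 501 + 2 \cdot \frac{4}{3} \frac{1}{-30 + \frac{4}{3}} \left(-33\right) = 501 + 2 \cdot \frac{4}{3} \frac{1}{- \frac{86}{3}} \left(-33\right) = 501 + 2 \cdot \frac{4}{3} \left(- \frac{3}{86}\right) \left(-33\right) = 501 - - \frac{132}{43} = 501 + \frac{132}{43} = \frac{21675}{43}$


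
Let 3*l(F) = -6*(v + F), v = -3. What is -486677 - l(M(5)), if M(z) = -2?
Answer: -486687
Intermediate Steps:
l(F) = 6 - 2*F (l(F) = (-6*(-3 + F))/3 = (18 - 6*F)/3 = 6 - 2*F)
-486677 - l(M(5)) = -486677 - (6 - 2*(-2)) = -486677 - (6 + 4) = -486677 - 1*10 = -486677 - 10 = -486687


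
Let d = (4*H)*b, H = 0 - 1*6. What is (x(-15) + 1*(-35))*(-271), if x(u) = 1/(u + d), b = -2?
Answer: 312734/33 ≈ 9476.8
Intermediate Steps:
H = -6 (H = 0 - 6 = -6)
d = 48 (d = (4*(-6))*(-2) = -24*(-2) = 48)
x(u) = 1/(48 + u) (x(u) = 1/(u + 48) = 1/(48 + u))
(x(-15) + 1*(-35))*(-271) = (1/(48 - 15) + 1*(-35))*(-271) = (1/33 - 35)*(-271) = -1154/33*(-271) = 312734/33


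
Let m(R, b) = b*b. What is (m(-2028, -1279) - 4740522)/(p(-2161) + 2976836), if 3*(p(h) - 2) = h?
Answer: -9314043/8928353 ≈ -1.0432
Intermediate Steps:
m(R, b) = b²
p(h) = 2 + h/3
(m(-2028, -1279) - 4740522)/(p(-2161) + 2976836) = ((-1279)² - 4740522)/((2 + (⅓)*(-2161)) + 2976836) = (1635841 - 4740522)/((2 - 2161/3) + 2976836) = -3104681/(-2155/3 + 2976836) = -3104681/8928353/3 = -3104681*3/8928353 = -9314043/8928353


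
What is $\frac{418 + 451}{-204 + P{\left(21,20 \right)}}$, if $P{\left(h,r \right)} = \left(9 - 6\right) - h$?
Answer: $- \frac{869}{222} \approx -3.9144$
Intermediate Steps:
$P{\left(h,r \right)} = 3 - h$
$\frac{418 + 451}{-204 + P{\left(21,20 \right)}} = \frac{418 + 451}{-204 + \left(3 - 21\right)} = \frac{869}{-204 + \left(3 - 21\right)} = \frac{869}{-204 - 18} = \frac{869}{-222} = 869 \left(- \frac{1}{222}\right) = - \frac{869}{222}$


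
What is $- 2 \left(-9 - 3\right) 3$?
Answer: $72$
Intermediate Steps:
$- 2 \left(-9 - 3\right) 3 = - 2 \left(\left(-12\right) 3\right) = \left(-2\right) \left(-36\right) = 72$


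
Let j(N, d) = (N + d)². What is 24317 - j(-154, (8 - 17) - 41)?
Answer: -17299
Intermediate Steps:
24317 - j(-154, (8 - 17) - 41) = 24317 - (-154 + ((8 - 17) - 41))² = 24317 - (-154 + (-9 - 41))² = 24317 - (-154 - 50)² = 24317 - 1*(-204)² = 24317 - 1*41616 = 24317 - 41616 = -17299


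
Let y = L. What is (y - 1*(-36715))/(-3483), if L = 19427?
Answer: -6238/387 ≈ -16.119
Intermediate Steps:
y = 19427
(y - 1*(-36715))/(-3483) = (19427 - 1*(-36715))/(-3483) = (19427 + 36715)*(-1/3483) = 56142*(-1/3483) = -6238/387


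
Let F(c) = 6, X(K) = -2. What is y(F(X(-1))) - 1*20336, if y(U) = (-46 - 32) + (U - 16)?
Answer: -20424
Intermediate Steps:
y(U) = -94 + U (y(U) = -78 + (-16 + U) = -94 + U)
y(F(X(-1))) - 1*20336 = (-94 + 6) - 1*20336 = -88 - 20336 = -20424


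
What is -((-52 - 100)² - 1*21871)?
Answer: -1233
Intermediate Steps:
-((-52 - 100)² - 1*21871) = -((-152)² - 21871) = -(23104 - 21871) = -1*1233 = -1233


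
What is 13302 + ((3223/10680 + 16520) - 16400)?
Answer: 143350183/10680 ≈ 13422.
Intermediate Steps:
13302 + ((3223/10680 + 16520) - 16400) = 13302 + (176436823/10680 - 16400) = 13302 + 1284823/10680 = 143350183/10680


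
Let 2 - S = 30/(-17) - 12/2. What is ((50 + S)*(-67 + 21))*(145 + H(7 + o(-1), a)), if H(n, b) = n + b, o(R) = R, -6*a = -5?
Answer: -21288248/51 ≈ -4.1742e+5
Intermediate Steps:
S = 166/17 (S = 2 - (30/(-17) - 12/2) = 2 - (30*(-1/17) - 12*½) = 2 - (-30/17 - 6) = 2 - 1*(-132/17) = 2 + 132/17 = 166/17 ≈ 9.7647)
a = ⅚ (a = -⅙*(-5) = ⅚ ≈ 0.83333)
H(n, b) = b + n
((50 + S)*(-67 + 21))*(145 + H(7 + o(-1), a)) = ((50 + 166/17)*(-67 + 21))*(145 + (⅚ + (7 - 1))) = ((1016/17)*(-46))*(145 + (⅚ + 6)) = -46736*(145 + 41/6)/17 = -46736/17*911/6 = -21288248/51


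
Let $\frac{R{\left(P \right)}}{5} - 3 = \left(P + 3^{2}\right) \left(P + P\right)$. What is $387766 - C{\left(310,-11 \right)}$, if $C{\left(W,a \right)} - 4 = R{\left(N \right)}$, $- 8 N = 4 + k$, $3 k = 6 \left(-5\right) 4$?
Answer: $\frac{774279}{2} \approx 3.8714 \cdot 10^{5}$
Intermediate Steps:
$k = -40$ ($k = \frac{6 \left(-5\right) 4}{3} = \frac{\left(-30\right) 4}{3} = \frac{1}{3} \left(-120\right) = -40$)
$N = \frac{9}{2}$ ($N = - \frac{4 - 40}{8} = \left(- \frac{1}{8}\right) \left(-36\right) = \frac{9}{2} \approx 4.5$)
$R{\left(P \right)} = 15 + 10 P \left(9 + P\right)$ ($R{\left(P \right)} = 15 + 5 \left(P + 3^{2}\right) \left(P + P\right) = 15 + 5 \left(P + 9\right) 2 P = 15 + 5 \left(9 + P\right) 2 P = 15 + 5 \cdot 2 P \left(9 + P\right) = 15 + 10 P \left(9 + P\right)$)
$C{\left(W,a \right)} = \frac{1253}{2}$ ($C{\left(W,a \right)} = 4 + \left(15 + 10 \left(\frac{9}{2}\right)^{2} + 90 \cdot \frac{9}{2}\right) = 4 + \left(15 + 10 \cdot \frac{81}{4} + 405\right) = 4 + \left(15 + \frac{405}{2} + 405\right) = 4 + \frac{1245}{2} = \frac{1253}{2}$)
$387766 - C{\left(310,-11 \right)} = 387766 - \frac{1253}{2} = \frac{774279}{2}$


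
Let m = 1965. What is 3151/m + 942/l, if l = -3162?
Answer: 1352072/1035555 ≈ 1.3056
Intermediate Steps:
3151/m + 942/l = 3151/1965 + 942/(-3162) = 3151*(1/1965) + 942*(-1/3162) = 3151/1965 - 157/527 = 1352072/1035555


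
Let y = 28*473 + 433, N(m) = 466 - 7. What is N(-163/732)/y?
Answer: 153/4559 ≈ 0.033560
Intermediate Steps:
N(m) = 459
y = 13677 (y = 13244 + 433 = 13677)
N(-163/732)/y = 459/13677 = 459*(1/13677) = 153/4559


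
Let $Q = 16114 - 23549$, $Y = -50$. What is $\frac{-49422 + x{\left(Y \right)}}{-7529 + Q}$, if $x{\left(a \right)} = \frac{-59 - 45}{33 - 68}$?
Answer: $\frac{864833}{261870} \approx 3.3025$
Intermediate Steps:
$Q = -7435$ ($Q = 16114 - 23549 = -7435$)
$x{\left(a \right)} = \frac{104}{35}$ ($x{\left(a \right)} = - \frac{104}{-35} = \left(-104\right) \left(- \frac{1}{35}\right) = \frac{104}{35}$)
$\frac{-49422 + x{\left(Y \right)}}{-7529 + Q} = \frac{-49422 + \frac{104}{35}}{-7529 - 7435} = - \frac{1729666}{35 \left(-14964\right)} = \left(- \frac{1729666}{35}\right) \left(- \frac{1}{14964}\right) = \frac{864833}{261870}$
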